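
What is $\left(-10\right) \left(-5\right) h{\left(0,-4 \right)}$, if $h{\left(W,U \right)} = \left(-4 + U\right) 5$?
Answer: $-2000$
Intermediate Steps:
$h{\left(W,U \right)} = -20 + 5 U$
$\left(-10\right) \left(-5\right) h{\left(0,-4 \right)} = \left(-10\right) \left(-5\right) \left(-20 + 5 \left(-4\right)\right) = 50 \left(-20 - 20\right) = 50 \left(-40\right) = -2000$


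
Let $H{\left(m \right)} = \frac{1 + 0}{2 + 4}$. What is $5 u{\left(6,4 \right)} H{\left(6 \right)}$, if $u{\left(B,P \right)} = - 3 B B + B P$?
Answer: $-70$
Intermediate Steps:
$u{\left(B,P \right)} = - 3 B^{2} + B P$
$H{\left(m \right)} = \frac{1}{6}$ ($H{\left(m \right)} = 1 \cdot \frac{1}{6} = \frac{1}{6}$)
$5 u{\left(6,4 \right)} H{\left(6 \right)} = 5 \cdot 6 \left(4 - 18\right) \frac{1}{6} = 5 \cdot 6 \left(-14\right) \frac{1}{6} = 5 \left(-84\right) \frac{1}{6} = \left(-420\right) \frac{1}{6} = -70$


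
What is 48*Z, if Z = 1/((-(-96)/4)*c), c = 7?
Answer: 2/7 ≈ 0.28571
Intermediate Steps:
Z = 1/168 (Z = 1/(-(-96)/4*7) = 1/(-12*(-2)*7) = 1/(24*7) = 1/168 ≈ 0.0059524)
48*Z = 48*(1/168) = 2/7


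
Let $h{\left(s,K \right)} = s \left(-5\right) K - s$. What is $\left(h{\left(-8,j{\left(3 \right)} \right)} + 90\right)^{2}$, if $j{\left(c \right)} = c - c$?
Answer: $9604$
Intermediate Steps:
$j{\left(c \right)} = 0$
$h{\left(s,K \right)} = - s - 5 K s$ ($h{\left(s,K \right)} = - 5 s K - s = - 5 K s - s = - s - 5 K s$)
$\left(h{\left(-8,j{\left(3 \right)} \right)} + 90\right)^{2} = \left(\left(-1\right) \left(-8\right) \left(1 + 5 \cdot 0\right) + 90\right)^{2} = \left(\left(-1\right) \left(-8\right) \left(1 + 0\right) + 90\right)^{2} = \left(\left(-1\right) \left(-8\right) 1 + 90\right)^{2} = \left(8 + 90\right)^{2} = 98^{2} = 9604$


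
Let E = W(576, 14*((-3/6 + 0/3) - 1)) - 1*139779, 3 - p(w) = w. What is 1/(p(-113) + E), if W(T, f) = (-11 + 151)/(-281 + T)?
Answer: -59/8240089 ≈ -7.1601e-6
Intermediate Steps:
W(T, f) = 140/(-281 + T)
p(w) = 3 - w
E = -8246933/59 (E = 140/(-281 + 576) - 1*139779 = 140/295 - 139779 = 140*(1/295) - 139779 = 28/59 - 139779 = -8246933/59 ≈ -1.3978e+5)
1/(p(-113) + E) = 1/((3 - 1*(-113)) - 8246933/59) = 1/((3 + 113) - 8246933/59) = 1/(116 - 8246933/59) = 1/(-8240089/59) = -59/8240089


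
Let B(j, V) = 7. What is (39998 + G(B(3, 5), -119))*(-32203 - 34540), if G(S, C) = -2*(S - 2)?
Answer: -2668919084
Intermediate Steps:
G(S, C) = 4 - 2*S (G(S, C) = -2*(-2 + S) = 4 - 2*S)
(39998 + G(B(3, 5), -119))*(-32203 - 34540) = (39998 + (4 - 2*7))*(-32203 - 34540) = (39998 + (4 - 14))*(-66743) = (39998 - 10)*(-66743) = 39988*(-66743) = -2668919084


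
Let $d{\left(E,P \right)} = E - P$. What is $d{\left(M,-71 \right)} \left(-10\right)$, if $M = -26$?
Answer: $-450$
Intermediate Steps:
$d{\left(M,-71 \right)} \left(-10\right) = \left(-26 - -71\right) \left(-10\right) = \left(-26 + 71\right) \left(-10\right) = 45 \left(-10\right) = -450$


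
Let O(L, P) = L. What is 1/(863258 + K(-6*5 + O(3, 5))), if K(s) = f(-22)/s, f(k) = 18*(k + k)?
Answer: 3/2589862 ≈ 1.1584e-6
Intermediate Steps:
f(k) = 36*k (f(k) = 18*(2*k) = 36*k)
K(s) = -792/s (K(s) = (36*(-22))/s = -792/s)
1/(863258 + K(-6*5 + O(3, 5))) = 1/(863258 - 792/(-6*5 + 3)) = 1/(863258 - 792/(-30 + 3)) = 1/(863258 - 792/(-27)) = 1/(863258 - 792*(-1/27)) = 1/(863258 + 88/3) = 1/(2589862/3) = 3/2589862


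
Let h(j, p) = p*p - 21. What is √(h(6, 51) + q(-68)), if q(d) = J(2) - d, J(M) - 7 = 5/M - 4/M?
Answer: √10622/2 ≈ 51.532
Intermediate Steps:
J(M) = 7 + 1/M (J(M) = 7 + (5/M - 4/M) = 7 + 1/M)
h(j, p) = -21 + p² (h(j, p) = p² - 21 = -21 + p²)
q(d) = 15/2 - d (q(d) = (7 + 1/2) - d = (7 + ½) - d = 15/2 - d)
√(h(6, 51) + q(-68)) = √((-21 + 51²) + (15/2 - 1*(-68))) = √((-21 + 2601) + (15/2 + 68)) = √(2580 + 151/2) = √(5311/2) = √10622/2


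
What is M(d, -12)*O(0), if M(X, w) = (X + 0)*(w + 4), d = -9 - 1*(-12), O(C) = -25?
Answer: 600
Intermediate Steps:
d = 3 (d = -9 + 12 = 3)
M(X, w) = X*(4 + w)
M(d, -12)*O(0) = (3*(4 - 12))*(-25) = (3*(-8))*(-25) = -24*(-25) = 600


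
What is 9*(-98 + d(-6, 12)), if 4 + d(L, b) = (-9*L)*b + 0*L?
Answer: 4914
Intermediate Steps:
d(L, b) = -4 - 9*L*b (d(L, b) = -4 + ((-9*L)*b + 0*L) = -4 + (-9*L*b + 0) = -4 - 9*L*b)
9*(-98 + d(-6, 12)) = 9*(-98 + (-4 - 9*(-6)*12)) = 9*(-98 + (-4 + 648)) = 9*(-98 + 644) = 9*546 = 4914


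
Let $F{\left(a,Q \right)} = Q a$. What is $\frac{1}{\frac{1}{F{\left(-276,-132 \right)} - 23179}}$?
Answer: $13253$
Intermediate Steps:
$\frac{1}{\frac{1}{F{\left(-276,-132 \right)} - 23179}} = \frac{1}{\frac{1}{\left(-132\right) \left(-276\right) - 23179}} = \frac{1}{\frac{1}{36432 - 23179}} = \frac{1}{\frac{1}{13253}} = 13253$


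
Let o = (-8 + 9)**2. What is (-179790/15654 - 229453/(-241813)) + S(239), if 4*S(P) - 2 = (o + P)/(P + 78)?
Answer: -3938678864383/399984334178 ≈ -9.8471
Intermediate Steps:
o = 1 (o = 1**2 = 1)
S(P) = 1/2 + (1 + P)/(4*(78 + P)) (S(P) = 1/2 + ((1 + P)/(P + 78))/4 = 1/2 + ((1 + P)/(78 + P))/4 = 1/2 + (1 + P)/(4*(78 + P)))
(-179790/15654 - 229453/(-241813)) + S(239) = (-179790/15654 - 229453/(-241813)) + (157 + 3*239)/(4*(78 + 239)) = (-179790*1/15654 - 229453*(-1/241813)) + (1/4)*(157 + 717)/317 = (-29965/2609 + 229453/241813) + (1/4)*(1/317)*874 = -6647283668/630890117 + 437/634 = -3938678864383/399984334178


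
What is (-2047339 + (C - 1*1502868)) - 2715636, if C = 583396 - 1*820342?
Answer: -6502789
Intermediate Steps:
C = -236946 (C = 583396 - 820342 = -236946)
(-2047339 + (C - 1*1502868)) - 2715636 = (-2047339 + (-236946 - 1*1502868)) - 2715636 = (-2047339 + (-236946 - 1502868)) - 2715636 = (-2047339 - 1739814) - 2715636 = -3787153 - 2715636 = -6502789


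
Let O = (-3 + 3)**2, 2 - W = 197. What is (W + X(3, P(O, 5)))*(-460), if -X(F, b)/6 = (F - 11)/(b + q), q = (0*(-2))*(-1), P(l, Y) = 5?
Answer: 85284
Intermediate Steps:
W = -195 (W = 2 - 1*197 = 2 - 197 = -195)
O = 0 (O = 0**2 = 0)
q = 0 (q = 0*(-1) = 0)
X(F, b) = -6*(-11 + F)/b (X(F, b) = -6*(F - 11)/(b + 0) = -6*(-11 + F)/b)
(W + X(3, P(O, 5)))*(-460) = (-195 + 6*(11 - 1*3)/5)*(-460) = (-195 + 6*(1/5)*(11 - 3))*(-460) = (-195 + 6*(1/5)*8)*(-460) = (-195 + 48/5)*(-460) = -927/5*(-460) = 85284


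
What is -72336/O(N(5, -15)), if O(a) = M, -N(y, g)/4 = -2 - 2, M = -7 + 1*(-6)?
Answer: 72336/13 ≈ 5564.3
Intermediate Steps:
M = -13 (M = -7 - 6 = -13)
N(y, g) = 16 (N(y, g) = -4*(-2 - 2) = -4*(-4) = 16)
O(a) = -13
-72336/O(N(5, -15)) = -72336/(-13) = -72336*(-1/13) = 72336/13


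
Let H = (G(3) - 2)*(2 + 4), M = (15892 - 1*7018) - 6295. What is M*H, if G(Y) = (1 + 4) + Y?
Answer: 92844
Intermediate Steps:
M = 2579 (M = (15892 - 7018) - 6295 = 8874 - 6295 = 2579)
G(Y) = 5 + Y
H = 36 (H = ((5 + 3) - 2)*(2 + 4) = (8 - 2)*6 = 6*6 = 36)
M*H = 2579*36 = 92844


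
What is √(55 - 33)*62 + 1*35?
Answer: 35 + 62*√22 ≈ 325.81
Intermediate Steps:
√(55 - 33)*62 + 1*35 = √22*62 + 35 = 62*√22 + 35 = 35 + 62*√22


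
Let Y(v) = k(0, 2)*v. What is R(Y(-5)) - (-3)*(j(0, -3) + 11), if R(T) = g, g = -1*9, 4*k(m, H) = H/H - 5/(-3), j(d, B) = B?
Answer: 15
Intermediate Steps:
k(m, H) = 2/3 (k(m, H) = (H/H - 5/(-3))/4 = (1 - 5*(-1/3))/4 = (1 + 5/3)/4 = (1/4)*(8/3) = 2/3)
Y(v) = 2*v/3
g = -9
R(T) = -9
R(Y(-5)) - (-3)*(j(0, -3) + 11) = -9 - (-3)*(-3 + 11) = -9 - (-3)*8 = -9 - 1*(-24) = -9 + 24 = 15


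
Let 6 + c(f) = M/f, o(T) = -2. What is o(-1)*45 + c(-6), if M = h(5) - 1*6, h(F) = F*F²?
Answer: -695/6 ≈ -115.83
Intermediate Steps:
h(F) = F³
M = 119 (M = 5³ - 1*6 = 125 - 6 = 119)
c(f) = -6 + 119/f
o(-1)*45 + c(-6) = -2*45 + (-6 + 119/(-6)) = -90 + (-6 + 119*(-⅙)) = -90 + (-6 - 119/6) = -90 - 155/6 = -695/6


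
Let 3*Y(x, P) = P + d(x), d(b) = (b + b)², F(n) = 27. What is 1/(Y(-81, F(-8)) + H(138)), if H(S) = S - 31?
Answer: 1/8864 ≈ 0.00011282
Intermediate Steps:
H(S) = -31 + S
d(b) = 4*b² (d(b) = (2*b)² = 4*b²)
Y(x, P) = P/3 + 4*x²/3 (Y(x, P) = (P + 4*x²)/3 = P/3 + 4*x²/3)
1/(Y(-81, F(-8)) + H(138)) = 1/(((⅓)*27 + (4/3)*(-81)²) + (-31 + 138)) = 1/((9 + (4/3)*6561) + 107) = 1/((9 + 8748) + 107) = 1/(8757 + 107) = 1/8864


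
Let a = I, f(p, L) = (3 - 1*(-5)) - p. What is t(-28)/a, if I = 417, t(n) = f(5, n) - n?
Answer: 31/417 ≈ 0.074341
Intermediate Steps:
f(p, L) = 8 - p (f(p, L) = (3 + 5) - p = 8 - p)
t(n) = 3 - n (t(n) = (8 - 1*5) - n = (8 - 5) - n = 3 - n)
a = 417
t(-28)/a = (3 - 1*(-28))/417 = (3 + 28)*(1/417) = 31*(1/417) = 31/417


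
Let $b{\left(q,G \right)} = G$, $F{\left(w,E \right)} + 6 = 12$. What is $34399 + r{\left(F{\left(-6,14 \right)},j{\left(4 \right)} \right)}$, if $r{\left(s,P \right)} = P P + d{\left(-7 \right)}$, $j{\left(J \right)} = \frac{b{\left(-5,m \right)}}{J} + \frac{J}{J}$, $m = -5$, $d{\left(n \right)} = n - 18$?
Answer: $\frac{549985}{16} \approx 34374.0$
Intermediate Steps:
$F{\left(w,E \right)} = 6$ ($F{\left(w,E \right)} = -6 + 12 = 6$)
$d{\left(n \right)} = -18 + n$ ($d{\left(n \right)} = n - 18 = -18 + n$)
$j{\left(J \right)} = 1 - \frac{5}{J}$ ($j{\left(J \right)} = - \frac{5}{J} + \frac{J}{J} = - \frac{5}{J} + 1 = 1 - \frac{5}{J}$)
$r{\left(s,P \right)} = -25 + P^{2}$ ($r{\left(s,P \right)} = P P - 25 = P^{2} - 25 = -25 + P^{2}$)
$34399 + r{\left(F{\left(-6,14 \right)},j{\left(4 \right)} \right)} = 34399 - \left(25 - \left(\frac{-5 + 4}{4}\right)^{2}\right) = 34399 - \left(25 - \left(\frac{1}{4} \left(-1\right)\right)^{2}\right) = 34399 - \left(25 - \left(- \frac{1}{4}\right)^{2}\right) = 34399 + \left(-25 + \frac{1}{16}\right) = 34399 - \frac{399}{16} = \frac{549985}{16}$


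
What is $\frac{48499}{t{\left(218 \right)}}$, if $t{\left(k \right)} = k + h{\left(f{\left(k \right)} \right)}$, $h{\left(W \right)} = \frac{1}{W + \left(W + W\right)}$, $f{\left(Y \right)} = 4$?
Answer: $\frac{581988}{2617} \approx 222.39$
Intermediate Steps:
$h{\left(W \right)} = \frac{1}{3 W}$ ($h{\left(W \right)} = \frac{1}{W + 2 W} = \frac{1}{3 W}$)
$t{\left(k \right)} = \frac{1}{12} + k$ ($t{\left(k \right)} = k + \frac{1}{3 \cdot 4} = k + \frac{1}{3} \cdot \frac{1}{4} = k + \frac{1}{12} = \frac{1}{12} + k$)
$\frac{48499}{t{\left(218 \right)}} = \frac{48499}{\frac{1}{12} + 218} = \frac{48499}{\frac{2617}{12}} = 48499 \cdot \frac{12}{2617} = \frac{581988}{2617}$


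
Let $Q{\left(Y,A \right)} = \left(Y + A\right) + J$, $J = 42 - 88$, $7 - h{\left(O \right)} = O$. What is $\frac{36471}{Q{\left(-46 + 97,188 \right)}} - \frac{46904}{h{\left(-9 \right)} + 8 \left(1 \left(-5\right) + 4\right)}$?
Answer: $- \frac{1095088}{193} \approx -5674.0$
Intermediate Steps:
$h{\left(O \right)} = 7 - O$
$J = -46$ ($J = 42 - 88 = -46$)
$Q{\left(Y,A \right)} = -46 + A + Y$ ($Q{\left(Y,A \right)} = \left(Y + A\right) - 46 = \left(A + Y\right) - 46 = -46 + A + Y$)
$\frac{36471}{Q{\left(-46 + 97,188 \right)}} - \frac{46904}{h{\left(-9 \right)} + 8 \left(1 \left(-5\right) + 4\right)} = \frac{36471}{-46 + 188 + \left(-46 + 97\right)} - \frac{46904}{\left(7 - -9\right) + 8 \left(1 \left(-5\right) + 4\right)} = \frac{36471}{-46 + 188 + 51} - \frac{46904}{\left(7 + 9\right) + 8 \left(-5 + 4\right)} = \frac{36471}{193} - \frac{46904}{16 + 8 \left(-1\right)} = 36471 \cdot \frac{1}{193} - \frac{46904}{16 - 8} = \frac{36471}{193} - \frac{46904}{8} = \frac{36471}{193} - 5863 = - \frac{1095088}{193}$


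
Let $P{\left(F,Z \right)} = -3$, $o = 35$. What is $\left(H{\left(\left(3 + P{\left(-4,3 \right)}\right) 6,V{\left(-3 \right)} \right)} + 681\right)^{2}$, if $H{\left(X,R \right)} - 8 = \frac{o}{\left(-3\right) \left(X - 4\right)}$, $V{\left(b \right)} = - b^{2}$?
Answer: $\frac{68939809}{144} \approx 4.7875 \cdot 10^{5}$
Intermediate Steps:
$H{\left(X,R \right)} = 8 + \frac{35}{12 - 3 X}$ ($H{\left(X,R \right)} = 8 + \frac{35}{\left(-3\right) \left(X - 4\right)} = 8 + \frac{35}{\left(-3\right) \left(-4 + X\right)} = 8 + \frac{35}{12 - 3 X}$)
$\left(H{\left(\left(3 + P{\left(-4,3 \right)}\right) 6,V{\left(-3 \right)} \right)} + 681\right)^{2} = \left(\frac{-131 + 24 \left(3 - 3\right) 6}{3 \left(-4 + \left(3 - 3\right) 6\right)} + 681\right)^{2} = \left(\frac{-131 + 24 \cdot 0 \cdot 6}{3 \left(-4 + 0 \cdot 6\right)} + 681\right)^{2} = \left(\frac{-131 + 24 \cdot 0}{3 \left(-4 + 0\right)} + 681\right)^{2} = \left(\frac{-131 + 0}{3 \left(-4\right)} + 681\right)^{2} = \left(\frac{1}{3} \left(- \frac{1}{4}\right) \left(-131\right) + 681\right)^{2} = \left(\frac{131}{12} + 681\right)^{2} = \left(\frac{8303}{12}\right)^{2} = \frac{68939809}{144}$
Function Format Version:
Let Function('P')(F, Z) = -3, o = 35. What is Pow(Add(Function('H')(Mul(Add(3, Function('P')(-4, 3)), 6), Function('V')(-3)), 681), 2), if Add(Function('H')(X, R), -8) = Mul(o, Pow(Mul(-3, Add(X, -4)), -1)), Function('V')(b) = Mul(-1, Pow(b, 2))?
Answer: Rational(68939809, 144) ≈ 4.7875e+5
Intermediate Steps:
Function('H')(X, R) = Add(8, Mul(35, Pow(Add(12, Mul(-3, X)), -1))) (Function('H')(X, R) = Add(8, Mul(35, Pow(Mul(-3, Add(X, -4)), -1))) = Add(8, Mul(35, Pow(Mul(-3, Add(-4, X)), -1))) = Add(8, Mul(35, Pow(Add(12, Mul(-3, X)), -1))))
Pow(Add(Function('H')(Mul(Add(3, Function('P')(-4, 3)), 6), Function('V')(-3)), 681), 2) = Pow(Add(Mul(Rational(1, 3), Pow(Add(-4, Mul(Add(3, -3), 6)), -1), Add(-131, Mul(24, Mul(Add(3, -3), 6)))), 681), 2) = Pow(Add(Mul(Rational(1, 3), Pow(Add(-4, Mul(0, 6)), -1), Add(-131, Mul(24, Mul(0, 6)))), 681), 2) = Pow(Add(Mul(Rational(1, 3), Pow(Add(-4, 0), -1), Add(-131, Mul(24, 0))), 681), 2) = Pow(Add(Mul(Rational(1, 3), Pow(-4, -1), Add(-131, 0)), 681), 2) = Pow(Add(Mul(Rational(1, 3), Rational(-1, 4), -131), 681), 2) = Pow(Add(Rational(131, 12), 681), 2) = Pow(Rational(8303, 12), 2) = Rational(68939809, 144)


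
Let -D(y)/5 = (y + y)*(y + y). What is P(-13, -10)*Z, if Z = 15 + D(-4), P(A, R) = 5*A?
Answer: 19825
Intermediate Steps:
D(y) = -20*y**2 (D(y) = -5*(y + y)*(y + y) = -5*2*y*2*y = -20*y**2)
Z = -305 (Z = 15 - 20*(-4)**2 = 15 - 20*16 = 15 - 320 = -305)
P(-13, -10)*Z = (5*(-13))*(-305) = -65*(-305) = 19825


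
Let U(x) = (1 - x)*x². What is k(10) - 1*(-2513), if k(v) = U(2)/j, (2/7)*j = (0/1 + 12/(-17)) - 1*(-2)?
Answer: 193433/77 ≈ 2512.1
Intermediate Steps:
U(x) = x²*(1 - x)
j = 77/17 (j = 7*((0/1 + 12/(-17)) - 1*(-2))/2 = 7*((0*1 + 12*(-1/17)) + 2)/2 = 7*((0 - 12/17) + 2)/2 = 7*(-12/17 + 2)/2 = (7/2)*(22/17) = 77/17 ≈ 4.5294)
k(v) = -68/77 (k(v) = (2²*(1 - 1*2))/(77/17) = (4*(1 - 2))*(17/77) = (4*(-1))*(17/77) = -4*17/77 = -68/77)
k(10) - 1*(-2513) = -68/77 - 1*(-2513) = -68/77 + 2513 = 193433/77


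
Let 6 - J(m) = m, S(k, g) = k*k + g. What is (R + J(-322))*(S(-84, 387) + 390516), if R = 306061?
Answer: 121930260051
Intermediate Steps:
S(k, g) = g + k**2 (S(k, g) = k**2 + g = g + k**2)
J(m) = 6 - m
(R + J(-322))*(S(-84, 387) + 390516) = (306061 + (6 - 1*(-322)))*((387 + (-84)**2) + 390516) = (306061 + (6 + 322))*((387 + 7056) + 390516) = (306061 + 328)*(7443 + 390516) = 306389*397959 = 121930260051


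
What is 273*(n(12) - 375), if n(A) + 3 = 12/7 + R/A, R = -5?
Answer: -411359/4 ≈ -1.0284e+5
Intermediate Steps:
n(A) = -9/7 - 5/A (n(A) = -3 + (12/7 - 5/A) = -9/7 - 5/A)
273*(n(12) - 375) = 273*((-9/7 - 5/12) - 375) = 273*(-143/84 - 375) = 273*(-31643/84) = -411359/4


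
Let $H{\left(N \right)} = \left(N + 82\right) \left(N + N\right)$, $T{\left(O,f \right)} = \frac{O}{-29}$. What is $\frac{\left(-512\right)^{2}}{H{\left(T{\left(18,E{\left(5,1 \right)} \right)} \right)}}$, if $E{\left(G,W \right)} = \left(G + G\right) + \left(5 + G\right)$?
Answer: $- \frac{6889472}{2655} \approx -2594.9$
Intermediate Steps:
$E{\left(G,W \right)} = 5 + 3 G$ ($E{\left(G,W \right)} = 2 G + \left(5 + G\right) = 5 + 3 G$)
$T{\left(O,f \right)} = - \frac{O}{29}$ ($T{\left(O,f \right)} = O \left(- \frac{1}{29}\right) = - \frac{O}{29}$)
$H{\left(N \right)} = 2 N \left(82 + N\right)$ ($H{\left(N \right)} = \left(82 + N\right) 2 N = 2 N \left(82 + N\right)$)
$\frac{\left(-512\right)^{2}}{H{\left(T{\left(18,E{\left(5,1 \right)} \right)} \right)}} = \frac{\left(-512\right)^{2}}{2 \left(\left(- \frac{1}{29}\right) 18\right) \left(82 - \frac{18}{29}\right)} = \frac{262144}{2 \left(- \frac{18}{29}\right) \left(82 - \frac{18}{29}\right)} = \frac{262144}{2 \left(- \frac{18}{29}\right) \frac{2360}{29}} = \frac{262144}{- \frac{84960}{841}} = 262144 \left(- \frac{841}{84960}\right) = - \frac{6889472}{2655}$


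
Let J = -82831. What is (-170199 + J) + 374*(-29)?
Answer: -263876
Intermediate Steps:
(-170199 + J) + 374*(-29) = (-170199 - 82831) + 374*(-29) = -253030 - 10846 = -263876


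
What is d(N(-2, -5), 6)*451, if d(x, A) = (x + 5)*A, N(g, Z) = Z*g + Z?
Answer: 27060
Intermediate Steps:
N(g, Z) = Z + Z*g
d(x, A) = A*(5 + x) (d(x, A) = (5 + x)*A = A*(5 + x))
d(N(-2, -5), 6)*451 = (6*(5 - 5*(1 - 2)))*451 = (6*(5 - 5*(-1)))*451 = (6*(5 + 5))*451 = (6*10)*451 = 60*451 = 27060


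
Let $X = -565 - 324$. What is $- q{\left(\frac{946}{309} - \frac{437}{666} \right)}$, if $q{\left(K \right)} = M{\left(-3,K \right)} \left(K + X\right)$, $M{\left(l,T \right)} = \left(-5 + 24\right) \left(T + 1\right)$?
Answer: $\frac{269936211892601}{4705685604} \approx 57364.0$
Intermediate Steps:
$X = -889$
$M{\left(l,T \right)} = 19 + 19 T$ ($M{\left(l,T \right)} = 19 \left(1 + T\right) = 19 + 19 T$)
$q{\left(K \right)} = \left(-889 + K\right) \left(19 + 19 K\right)$ ($q{\left(K \right)} = \left(19 + 19 K\right) \left(K - 889\right) = \left(19 + 19 K\right) \left(-889 + K\right) = \left(-889 + K\right) \left(19 + 19 K\right)$)
$- q{\left(\frac{946}{309} - \frac{437}{666} \right)} = - 19 \left(1 + \left(\frac{946}{309} - \frac{437}{666}\right)\right) \left(-889 + \left(\frac{946}{309} - \frac{437}{666}\right)\right) = - 19 \left(1 + \frac{165001}{68598}\right) \left(-889 + \frac{165001}{68598}\right) = - \frac{19 \cdot 233599 \left(-60818621\right)}{68598 \cdot 68598} = \left(-1\right) \left(- \frac{269936211892601}{4705685604}\right) = \frac{269936211892601}{4705685604}$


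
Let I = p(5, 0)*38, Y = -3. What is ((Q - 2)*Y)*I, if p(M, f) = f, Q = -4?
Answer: 0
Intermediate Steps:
I = 0 (I = 0*38 = 0)
((Q - 2)*Y)*I = ((-4 - 2)*(-3))*0 = -6*(-3)*0 = 18*0 = 0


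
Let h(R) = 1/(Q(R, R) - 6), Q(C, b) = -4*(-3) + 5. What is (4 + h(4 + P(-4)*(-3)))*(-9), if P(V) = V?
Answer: -405/11 ≈ -36.818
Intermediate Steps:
Q(C, b) = 17 (Q(C, b) = 12 + 5 = 17)
h(R) = 1/11 (h(R) = 1/(17 - 6) = 1/11)
(4 + h(4 + P(-4)*(-3)))*(-9) = (4 + 1/11)*(-9) = (45/11)*(-9) = -405/11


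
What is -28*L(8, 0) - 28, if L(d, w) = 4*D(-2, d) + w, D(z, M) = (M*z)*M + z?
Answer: 14532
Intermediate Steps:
D(z, M) = z + z*M² (D(z, M) = z*M² + z = z + z*M²)
L(d, w) = -8 + w - 8*d² (L(d, w) = 4*(-2*(1 + d²)) + w = 4*(-2 - 2*d²) + w = (-8 - 8*d²) + w = -8 + w - 8*d²)
-28*L(8, 0) - 28 = -28*(-8 + 0 - 8*8²) - 28 = -28*(-8 + 0 - 8*64) - 28 = -28*(-8 + 0 - 512) - 28 = -28*(-520) - 28 = 14560 - 28 = 14532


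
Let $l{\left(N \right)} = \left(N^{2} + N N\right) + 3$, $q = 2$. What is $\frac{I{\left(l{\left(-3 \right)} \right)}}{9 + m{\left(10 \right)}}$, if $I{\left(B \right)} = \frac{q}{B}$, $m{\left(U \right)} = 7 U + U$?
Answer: $\frac{2}{1869} \approx 0.0010701$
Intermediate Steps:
$l{\left(N \right)} = 3 + 2 N^{2}$ ($l{\left(N \right)} = \left(N^{2} + N^{2}\right) + 3 = 2 N^{2} + 3 = 3 + 2 N^{2}$)
$m{\left(U \right)} = 8 U$
$I{\left(B \right)} = \frac{2}{B}$
$\frac{I{\left(l{\left(-3 \right)} \right)}}{9 + m{\left(10 \right)}} = \frac{2 \frac{1}{3 + 2 \left(-3\right)^{2}}}{9 + 8 \cdot 10} = \frac{2 \frac{1}{3 + 2 \cdot 9}}{9 + 80} = \frac{2 \frac{1}{3 + 18}}{89} = \frac{2}{21} \cdot \frac{1}{89} = \frac{2}{1869}$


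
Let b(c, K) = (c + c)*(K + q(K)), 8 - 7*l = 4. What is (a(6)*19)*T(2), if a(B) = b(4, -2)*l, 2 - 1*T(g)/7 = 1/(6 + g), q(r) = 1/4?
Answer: -1995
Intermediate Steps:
q(r) = ¼
l = 4/7 (l = 8/7 - ⅐*4 = 8/7 - 4/7 = 4/7 ≈ 0.57143)
b(c, K) = 2*c*(¼ + K) (b(c, K) = (c + c)*(K + ¼) = (2*c)*(¼ + K) = 2*c*(¼ + K))
T(g) = 14 - 7/(6 + g)
a(B) = -8 (a(B) = ((½)*4*(1 + 4*(-2)))*(4/7) = ((½)*4*(1 - 8))*(4/7) = ((½)*4*(-7))*(4/7) = -14*4/7 = -8)
(a(6)*19)*T(2) = (-8*19)*(7*(11 + 2*2)/(6 + 2)) = -1064*(11 + 4)/8 = -1064*15/8 = -152*105/8 = -1995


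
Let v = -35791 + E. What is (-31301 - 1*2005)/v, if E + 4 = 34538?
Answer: 11102/419 ≈ 26.496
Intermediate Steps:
E = 34534 (E = -4 + 34538 = 34534)
v = -1257 (v = -35791 + 34534 = -1257)
(-31301 - 1*2005)/v = (-31301 - 1*2005)/(-1257) = (-31301 - 2005)*(-1/1257) = -33306*(-1/1257) = 11102/419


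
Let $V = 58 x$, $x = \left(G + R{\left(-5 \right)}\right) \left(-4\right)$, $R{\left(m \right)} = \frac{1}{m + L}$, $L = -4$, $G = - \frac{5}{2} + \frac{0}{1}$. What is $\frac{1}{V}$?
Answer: $\frac{9}{5452} \approx 0.0016508$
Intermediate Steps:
$G = - \frac{5}{2}$ ($G = \left(-5\right) \frac{1}{2} + 0 \cdot 1 = - \frac{5}{2} + 0 = - \frac{5}{2} \approx -2.5$)
$R{\left(m \right)} = \frac{1}{-4 + m}$ ($R{\left(m \right)} = \frac{1}{m - 4} = \frac{1}{-4 + m}$)
$x = \frac{94}{9}$ ($x = \left(- \frac{5}{2} + \frac{1}{-4 - 5}\right) \left(-4\right) = \left(- \frac{5}{2} + \frac{1}{-9}\right) \left(-4\right) = \left(- \frac{5}{2} - \frac{1}{9}\right) \left(-4\right) = \left(- \frac{47}{18}\right) \left(-4\right) = \frac{94}{9} \approx 10.444$)
$V = \frac{5452}{9}$ ($V = 58 \cdot \frac{94}{9} = \frac{5452}{9} \approx 605.78$)
$\frac{1}{V} = \frac{1}{\frac{5452}{9}} = \frac{9}{5452}$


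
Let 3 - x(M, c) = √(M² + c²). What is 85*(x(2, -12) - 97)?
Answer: -7990 - 170*√37 ≈ -9024.1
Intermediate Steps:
x(M, c) = 3 - √(M² + c²)
85*(x(2, -12) - 97) = 85*((3 - √(2² + (-12)²)) - 97) = 85*((3 - √(4 + 144)) - 97) = 85*((3 - √148) - 97) = 85*((3 - 2*√37) - 97) = 85*(-94 - 2*√37) = -7990 - 170*√37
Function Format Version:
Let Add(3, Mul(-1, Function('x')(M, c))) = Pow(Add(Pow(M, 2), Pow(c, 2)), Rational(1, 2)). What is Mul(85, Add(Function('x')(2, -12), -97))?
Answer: Add(-7990, Mul(-170, Pow(37, Rational(1, 2)))) ≈ -9024.1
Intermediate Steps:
Function('x')(M, c) = Add(3, Mul(-1, Pow(Add(Pow(M, 2), Pow(c, 2)), Rational(1, 2))))
Mul(85, Add(Function('x')(2, -12), -97)) = Mul(85, Add(Add(3, Mul(-1, Pow(Add(Pow(2, 2), Pow(-12, 2)), Rational(1, 2)))), -97)) = Mul(85, Add(Add(3, Mul(-1, Pow(Add(4, 144), Rational(1, 2)))), -97)) = Mul(85, Add(Add(3, Mul(-1, Pow(148, Rational(1, 2)))), -97)) = Mul(85, Add(Add(3, Mul(-1, Mul(2, Pow(37, Rational(1, 2))))), -97)) = Mul(85, Add(Add(3, Mul(-2, Pow(37, Rational(1, 2)))), -97)) = Mul(85, Add(-94, Mul(-2, Pow(37, Rational(1, 2))))) = Add(-7990, Mul(-170, Pow(37, Rational(1, 2))))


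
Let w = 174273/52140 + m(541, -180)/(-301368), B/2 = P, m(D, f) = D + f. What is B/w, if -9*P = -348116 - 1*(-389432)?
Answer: -1092949225280/397738507 ≈ -2747.9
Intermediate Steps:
P = -13772/3 (P = -(-348116 - 1*(-389432))/9 = -(-348116 + 389432)/9 = -⅑*41316 = -13772/3 ≈ -4590.7)
B = -27544/3 (B = 2*(-13772/3) = -27544/3 ≈ -9181.3)
w = 397738507/119040360 (w = 174273/52140 + (541 - 180)/(-301368) = 174273*(1/52140) + 361*(-1/301368) = 5281/1580 - 361/301368 = 397738507/119040360 ≈ 3.3412)
B/w = -27544/(3*397738507/119040360) = -27544/3*119040360/397738507 = -1092949225280/397738507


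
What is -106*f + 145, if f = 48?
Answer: -4943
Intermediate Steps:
-106*f + 145 = -106*48 + 145 = -5088 + 145 = -4943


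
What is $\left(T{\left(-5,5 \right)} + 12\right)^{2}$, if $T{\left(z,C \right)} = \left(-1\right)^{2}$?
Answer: $169$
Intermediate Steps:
$T{\left(z,C \right)} = 1$
$\left(T{\left(-5,5 \right)} + 12\right)^{2} = \left(1 + 12\right)^{2} = 13^{2} = 169$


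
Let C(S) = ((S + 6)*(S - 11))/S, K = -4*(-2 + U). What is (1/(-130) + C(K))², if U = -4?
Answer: 17833729/67600 ≈ 263.81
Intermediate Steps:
K = 24 (K = -4*(-2 - 4) = -4*(-6) = 24)
C(S) = (-11 + S)*(6 + S)/S (C(S) = ((6 + S)*(-11 + S))/S = ((-11 + S)*(6 + S))/S = (-11 + S)*(6 + S)/S)
(1/(-130) + C(K))² = (1/(-130) + (-5 + 24 - 66/24))² = (-1/130 + (-5 + 24 - 66*1/24))² = (-1/130 + (-5 + 24 - 11/4))² = (-1/130 + 65/4)² = (4223/260)² = 17833729/67600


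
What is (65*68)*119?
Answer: 525980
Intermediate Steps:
(65*68)*119 = 4420*119 = 525980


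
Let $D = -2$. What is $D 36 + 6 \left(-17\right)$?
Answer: $-174$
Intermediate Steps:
$D 36 + 6 \left(-17\right) = \left(-2\right) 36 + 6 \left(-17\right) = -72 - 102 = -174$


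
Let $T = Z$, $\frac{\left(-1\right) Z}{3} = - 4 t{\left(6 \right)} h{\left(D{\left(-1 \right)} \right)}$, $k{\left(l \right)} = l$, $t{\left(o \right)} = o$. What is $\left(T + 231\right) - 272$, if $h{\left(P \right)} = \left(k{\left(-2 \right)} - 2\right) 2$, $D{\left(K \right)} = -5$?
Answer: $-617$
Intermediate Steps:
$h{\left(P \right)} = -8$ ($h{\left(P \right)} = \left(-2 - 2\right) 2 = \left(-4\right) 2 = -8$)
$Z = -576$ ($Z = - 3 \left(-4\right) 6 \left(-8\right) = - 3 \left(\left(-24\right) \left(-8\right)\right) = \left(-3\right) 192 = -576$)
$T = -576$
$\left(T + 231\right) - 272 = \left(-576 + 231\right) - 272 = -345 - 272 = -617$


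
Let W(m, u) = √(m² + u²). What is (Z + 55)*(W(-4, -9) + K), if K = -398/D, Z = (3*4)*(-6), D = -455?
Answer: -6766/455 - 17*√97 ≈ -182.30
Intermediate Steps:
Z = -72 (Z = 12*(-6) = -72)
K = 398/455 (K = -398/(-455) = -398*(-1/455) = 398/455 ≈ 0.87473)
(Z + 55)*(W(-4, -9) + K) = (-72 + 55)*(√((-4)² + (-9)²) + 398/455) = -17*(√(16 + 81) + 398/455) = -17*(√97 + 398/455) = -17*(398/455 + √97) = -6766/455 - 17*√97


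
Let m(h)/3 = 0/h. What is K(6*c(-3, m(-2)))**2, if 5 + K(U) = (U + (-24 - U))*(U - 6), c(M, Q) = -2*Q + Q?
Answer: 19321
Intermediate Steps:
m(h) = 0 (m(h) = 3*(0/h) = 3*0 = 0)
c(M, Q) = -Q
K(U) = 139 - 24*U (K(U) = -5 + (U + (-24 - U))*(U - 6) = -5 - 24*(-6 + U) = -5 + (144 - 24*U) = 139 - 24*U)
K(6*c(-3, m(-2)))**2 = (139 - 144*(-1*0))**2 = (139 - 144*0)**2 = (139 - 24*0)**2 = (139 + 0)**2 = 139**2 = 19321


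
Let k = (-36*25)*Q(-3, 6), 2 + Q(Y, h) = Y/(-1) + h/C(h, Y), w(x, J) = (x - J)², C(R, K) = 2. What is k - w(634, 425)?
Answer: -47281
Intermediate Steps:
Q(Y, h) = -2 + h/2 - Y (Q(Y, h) = -2 + (Y/(-1) + h/2) = -2 + (Y*(-1) + h*(½)) = -2 + (-Y + h/2) = -2 + (h/2 - Y) = -2 + h/2 - Y)
k = -3600 (k = (-36*25)*(-2 + (½)*6 - 1*(-3)) = -900*(-2 + 3 + 3) = -900*4 = -3600)
k - w(634, 425) = -3600 - (425 - 1*634)² = -3600 - (425 - 634)² = -3600 - 1*(-209)² = -3600 - 1*43681 = -3600 - 43681 = -47281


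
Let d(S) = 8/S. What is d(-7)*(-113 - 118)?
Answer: 264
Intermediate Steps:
d(-7)*(-113 - 118) = (8/(-7))*(-113 - 118) = (8*(-1/7))*(-231) = -8/7*(-231) = 264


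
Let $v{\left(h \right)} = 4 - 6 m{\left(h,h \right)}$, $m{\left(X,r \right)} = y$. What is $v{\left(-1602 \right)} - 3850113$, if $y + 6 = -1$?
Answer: $-3850067$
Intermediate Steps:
$y = -7$ ($y = -6 - 1 = -7$)
$m{\left(X,r \right)} = -7$
$v{\left(h \right)} = 46$ ($v{\left(h \right)} = 4 - -42 = 4 + 42 = 46$)
$v{\left(-1602 \right)} - 3850113 = 46 - 3850113 = -3850067$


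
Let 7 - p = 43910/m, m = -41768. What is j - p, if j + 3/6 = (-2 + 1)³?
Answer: -199469/20884 ≈ -9.5513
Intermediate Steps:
p = 168143/20884 (p = 7 - 43910/(-41768) = 7 - 43910*(-1)/41768 = 7 - 1*(-21955/20884) = 7 + 21955/20884 = 168143/20884 ≈ 8.0513)
j = -3/2 (j = -½ + (-2 + 1)³ = -½ + (-1)³ = -½ - 1 = -3/2 ≈ -1.5000)
j - p = -3/2 - 1*168143/20884 = -3/2 - 168143/20884 = -199469/20884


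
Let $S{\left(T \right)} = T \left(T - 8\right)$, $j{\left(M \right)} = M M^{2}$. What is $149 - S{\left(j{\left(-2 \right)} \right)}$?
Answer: $21$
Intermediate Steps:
$j{\left(M \right)} = M^{3}$
$S{\left(T \right)} = T \left(-8 + T\right)$
$149 - S{\left(j{\left(-2 \right)} \right)} = 149 - \left(-2\right)^{3} \left(-8 + \left(-2\right)^{3}\right) = 149 - - 8 \left(-8 - 8\right) = 149 - \left(-8\right) \left(-16\right) = 149 - 128 = 21$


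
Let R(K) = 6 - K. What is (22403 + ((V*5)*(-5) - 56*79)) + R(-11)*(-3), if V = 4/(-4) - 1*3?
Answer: 18028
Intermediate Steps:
V = -4 (V = 4*(-¼) - 3 = -1 - 3 = -4)
(22403 + ((V*5)*(-5) - 56*79)) + R(-11)*(-3) = (22403 + (-4*5*(-5) - 56*79)) + (6 - 1*(-11))*(-3) = (22403 + (-20*(-5) - 4424)) + (6 + 11)*(-3) = (22403 + (100 - 4424)) + 17*(-3) = (22403 - 4324) - 51 = 18079 - 51 = 18028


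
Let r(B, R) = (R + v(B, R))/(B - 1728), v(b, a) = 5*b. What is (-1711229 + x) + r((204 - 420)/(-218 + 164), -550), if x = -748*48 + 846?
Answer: -1505299129/862 ≈ -1.7463e+6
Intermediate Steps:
x = -35058 (x = -35904 + 846 = -35058)
r(B, R) = (R + 5*B)/(-1728 + B) (r(B, R) = (R + 5*B)/(B - 1728) = (R + 5*B)/(-1728 + B))
(-1711229 + x) + r((204 - 420)/(-218 + 164), -550) = (-1711229 - 35058) + (-550 + 5*((204 - 420)/(-218 + 164)))/(-1728 + (204 - 420)/(-218 + 164)) = -1746287 + (-550 + 5*(-216/(-54)))/(-1728 - 216/(-54)) = -1746287 + (-550 + 5*(-216*(-1/54)))/(-1728 - 216*(-1/54)) = -1746287 + (-550 + 5*4)/(-1728 + 4) = -1746287 + (-550 + 20)/(-1724) = -1746287 - 1/1724*(-530) = -1746287 + 265/862 = -1505299129/862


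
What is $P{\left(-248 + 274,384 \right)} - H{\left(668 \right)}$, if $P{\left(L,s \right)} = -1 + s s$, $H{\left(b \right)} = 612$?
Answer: $146843$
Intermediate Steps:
$P{\left(L,s \right)} = -1 + s^{2}$
$P{\left(-248 + 274,384 \right)} - H{\left(668 \right)} = \left(-1 + 384^{2}\right) - 612 = \left(-1 + 147456\right) - 612 = 147455 - 612 = 146843$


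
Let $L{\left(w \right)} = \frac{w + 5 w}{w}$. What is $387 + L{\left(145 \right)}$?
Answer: $393$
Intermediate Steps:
$L{\left(w \right)} = 6$ ($L{\left(w \right)} = \frac{6 w}{w} = 6$)
$387 + L{\left(145 \right)} = 387 + 6 = 393$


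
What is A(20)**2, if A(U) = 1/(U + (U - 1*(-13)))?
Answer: 1/2809 ≈ 0.00035600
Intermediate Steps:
A(U) = 1/(13 + 2*U) (A(U) = 1/(U + (U + 13)) = 1/(U + (13 + U)) = 1/(13 + 2*U))
A(20)**2 = (1/(13 + 2*20))**2 = (1/(13 + 40))**2 = (1/53)**2 = 1/2809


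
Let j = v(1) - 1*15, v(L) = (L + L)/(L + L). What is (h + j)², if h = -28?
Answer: 1764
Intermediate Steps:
v(L) = 1 (v(L) = (2*L)/((2*L)) = (2*L)*(1/(2*L)) = 1)
j = -14 (j = 1 - 1*15 = 1 - 15 = -14)
(h + j)² = (-28 - 14)² = (-42)² = 1764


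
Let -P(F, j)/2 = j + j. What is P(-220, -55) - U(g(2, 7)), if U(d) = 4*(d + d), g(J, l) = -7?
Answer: 276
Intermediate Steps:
U(d) = 8*d (U(d) = 4*(2*d) = 8*d)
P(F, j) = -4*j (P(F, j) = -2*(j + j) = -4*j)
P(-220, -55) - U(g(2, 7)) = -4*(-55) - 8*(-7) = 220 - 1*(-56) = 220 + 56 = 276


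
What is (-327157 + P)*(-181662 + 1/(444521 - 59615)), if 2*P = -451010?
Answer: 19321835525534201/192453 ≈ 1.0040e+11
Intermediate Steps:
P = -225505 (P = (1/2)*(-451010) = -225505)
(-327157 + P)*(-181662 + 1/(444521 - 59615)) = (-327157 - 225505)*(-181662 + 1/(444521 - 59615)) = -552662*(-181662 + 1/384906) = -552662*(-69922793771/384906) = 19321835525534201/192453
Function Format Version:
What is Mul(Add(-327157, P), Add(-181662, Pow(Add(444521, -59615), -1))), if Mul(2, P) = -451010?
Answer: Rational(19321835525534201, 192453) ≈ 1.0040e+11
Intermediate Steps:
P = -225505 (P = Mul(Rational(1, 2), -451010) = -225505)
Mul(Add(-327157, P), Add(-181662, Pow(Add(444521, -59615), -1))) = Mul(Add(-327157, -225505), Add(-181662, Pow(Add(444521, -59615), -1))) = Mul(-552662, Add(-181662, Pow(384906, -1))) = Mul(-552662, Add(-181662, Rational(1, 384906))) = Mul(-552662, Rational(-69922793771, 384906)) = Rational(19321835525534201, 192453)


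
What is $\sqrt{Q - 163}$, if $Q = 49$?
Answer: $i \sqrt{114} \approx 10.677 i$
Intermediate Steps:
$\sqrt{Q - 163} = \sqrt{49 - 163} = \sqrt{-114} = i \sqrt{114}$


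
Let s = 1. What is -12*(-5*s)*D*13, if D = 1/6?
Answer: 130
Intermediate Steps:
D = ⅙ ≈ 0.16667
-12*(-5*s)*D*13 = -12*(-5*1)/6*13 = -(-60)/6*13 = -12*(-⅚)*13 = 10*13 = 130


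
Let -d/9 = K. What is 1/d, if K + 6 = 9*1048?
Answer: -1/84834 ≈ -1.1788e-5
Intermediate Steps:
K = 9426 (K = -6 + 9*1048 = -6 + 9432 = 9426)
d = -84834 (d = -9*9426 = -84834)
1/d = 1/(-84834) = -1/84834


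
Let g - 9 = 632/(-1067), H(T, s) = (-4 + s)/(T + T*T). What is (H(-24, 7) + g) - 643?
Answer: -124587173/196328 ≈ -634.59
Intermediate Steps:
H(T, s) = (-4 + s)/(T + T²)
g = 8971/1067 (g = 9 + 632/(-1067) = 9 + 632*(-1/1067) = 9 - 632/1067 = 8971/1067 ≈ 8.4077)
(H(-24, 7) + g) - 643 = ((-4 + 7)/((-24)*(1 - 24)) + 8971/1067) - 643 = (-1/24*3/(-23) + 8971/1067) - 643 = (-1/24*(-1/23)*3 + 8971/1067) - 643 = (1/184 + 8971/1067) - 643 = 1651731/196328 - 643 = -124587173/196328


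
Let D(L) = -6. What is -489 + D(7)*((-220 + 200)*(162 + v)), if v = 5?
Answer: 19551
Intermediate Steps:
-489 + D(7)*((-220 + 200)*(162 + v)) = -489 - 6*(-220 + 200)*(162 + 5) = -489 - (-120)*167 = -489 - 6*(-3340) = -489 + 20040 = 19551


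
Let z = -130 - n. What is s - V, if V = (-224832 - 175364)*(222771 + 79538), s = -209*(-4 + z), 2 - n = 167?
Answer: 120982846085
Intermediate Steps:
n = -165 (n = 2 - 1*167 = 2 - 167 = -165)
z = 35 (z = -130 - 1*(-165) = -130 + 165 = 35)
s = -6479 (s = -209*(-4 + 35) = -209*31 = -6479)
V = -120982852564 (V = -400196*302309 = -120982852564)
s - V = -6479 - 1*(-120982852564) = -6479 + 120982852564 = 120982846085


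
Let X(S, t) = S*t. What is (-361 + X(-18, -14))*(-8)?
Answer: 872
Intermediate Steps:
(-361 + X(-18, -14))*(-8) = (-361 - 18*(-14))*(-8) = (-361 + 252)*(-8) = -109*(-8) = 872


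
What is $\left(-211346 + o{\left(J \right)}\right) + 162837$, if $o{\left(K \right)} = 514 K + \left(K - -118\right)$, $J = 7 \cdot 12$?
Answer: $-5131$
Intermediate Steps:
$J = 84$
$o{\left(K \right)} = 118 + 515 K$ ($o{\left(K \right)} = 514 K + \left(K + 118\right) = 514 K + \left(118 + K\right) = 118 + 515 K$)
$\left(-211346 + o{\left(J \right)}\right) + 162837 = \left(-211346 + \left(118 + 515 \cdot 84\right)\right) + 162837 = \left(-211346 + \left(118 + 43260\right)\right) + 162837 = \left(-211346 + 43378\right) + 162837 = -167968 + 162837 = -5131$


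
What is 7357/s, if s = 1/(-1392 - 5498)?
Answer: -50689730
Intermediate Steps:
s = -1/6890 (s = 1/(-6890) = -1/6890 ≈ -0.00014514)
7357/s = 7357/(-1/6890) = 7357*(-6890) = -50689730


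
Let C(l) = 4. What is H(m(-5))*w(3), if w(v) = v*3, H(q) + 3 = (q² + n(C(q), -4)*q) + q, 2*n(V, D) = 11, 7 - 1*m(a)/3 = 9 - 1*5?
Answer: 2457/2 ≈ 1228.5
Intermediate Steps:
m(a) = 9 (m(a) = 21 - 3*(9 - 1*5) = 21 - 3*(9 - 5) = 21 - 3*4 = 21 - 12 = 9)
n(V, D) = 11/2 (n(V, D) = (½)*11 = 11/2)
H(q) = -3 + q² + 13*q/2 (H(q) = -3 + ((q² + 11*q/2) + q) = -3 + (q² + 13*q/2) = -3 + q² + 13*q/2)
w(v) = 3*v
H(m(-5))*w(3) = (-3 + 9² + (13/2)*9)*(3*3) = (-3 + 81 + 117/2)*9 = (273/2)*9 = 2457/2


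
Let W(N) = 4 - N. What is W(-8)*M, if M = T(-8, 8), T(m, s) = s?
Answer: 96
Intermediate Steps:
M = 8
W(-8)*M = (4 - 1*(-8))*8 = (4 + 8)*8 = 12*8 = 96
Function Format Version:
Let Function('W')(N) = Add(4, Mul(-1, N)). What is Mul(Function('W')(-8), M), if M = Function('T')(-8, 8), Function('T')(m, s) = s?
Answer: 96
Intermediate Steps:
M = 8
Mul(Function('W')(-8), M) = Mul(Add(4, Mul(-1, -8)), 8) = Mul(Add(4, 8), 8) = Mul(12, 8) = 96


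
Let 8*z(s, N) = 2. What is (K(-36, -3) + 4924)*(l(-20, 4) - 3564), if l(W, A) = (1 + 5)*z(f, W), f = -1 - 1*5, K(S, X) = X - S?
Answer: -35318625/2 ≈ -1.7659e+7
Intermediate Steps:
f = -6 (f = -1 - 5 = -6)
z(s, N) = ¼ (z(s, N) = (⅛)*2 = ¼)
l(W, A) = 3/2 (l(W, A) = (1 + 5)*(¼) = 6*(¼) = 3/2)
(K(-36, -3) + 4924)*(l(-20, 4) - 3564) = ((-3 - 1*(-36)) + 4924)*(3/2 - 3564) = ((-3 + 36) + 4924)*(-7125/2) = (33 + 4924)*(-7125/2) = 4957*(-7125/2) = -35318625/2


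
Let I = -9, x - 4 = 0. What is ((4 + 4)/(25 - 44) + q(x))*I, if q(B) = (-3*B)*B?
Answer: 8280/19 ≈ 435.79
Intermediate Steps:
x = 4 (x = 4 + 0 = 4)
q(B) = -3*B²
((4 + 4)/(25 - 44) + q(x))*I = ((4 + 4)/(25 - 44) - 3*4²)*(-9) = (8/(-19) - 3*16)*(-9) = (8*(-1/19) - 48)*(-9) = (-8/19 - 48)*(-9) = -920/19*(-9) = 8280/19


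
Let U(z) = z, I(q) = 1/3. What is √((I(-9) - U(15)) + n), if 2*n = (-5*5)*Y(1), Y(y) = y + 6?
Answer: I*√3678/6 ≈ 10.108*I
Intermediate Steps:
I(q) = ⅓
Y(y) = 6 + y
n = -175/2 (n = ((-5*5)*(6 + 1))/2 = (-25*7)/2 = (½)*(-175) = -175/2 ≈ -87.500)
√((I(-9) - U(15)) + n) = √((⅓ - 1*15) - 175/2) = √((⅓ - 15) - 175/2) = √(-44/3 - 175/2) = √(-613/6) = I*√3678/6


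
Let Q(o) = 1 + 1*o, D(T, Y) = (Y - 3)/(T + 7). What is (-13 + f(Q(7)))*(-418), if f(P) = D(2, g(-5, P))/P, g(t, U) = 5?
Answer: 97603/18 ≈ 5422.4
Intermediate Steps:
D(T, Y) = (-3 + Y)/(7 + T)
Q(o) = 1 + o
f(P) = 2/(9*P) (f(P) = ((-3 + 5)/(7 + 2))/P = (2/9)/P = ((⅑)*2)/P = 2/(9*P))
(-13 + f(Q(7)))*(-418) = (-13 + 2/(9*(1 + 7)))*(-418) = (-13 + (2/9)/8)*(-418) = (-13 + (2/9)*(⅛))*(-418) = (-13 + 1/36)*(-418) = -467/36*(-418) = 97603/18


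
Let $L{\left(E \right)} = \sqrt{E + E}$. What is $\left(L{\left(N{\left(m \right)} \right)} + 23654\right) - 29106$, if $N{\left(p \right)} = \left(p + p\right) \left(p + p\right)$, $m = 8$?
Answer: $-5452 + 16 \sqrt{2} \approx -5429.4$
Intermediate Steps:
$N{\left(p \right)} = 4 p^{2}$ ($N{\left(p \right)} = 2 p 2 p = 4 p^{2}$)
$L{\left(E \right)} = \sqrt{2} \sqrt{E}$ ($L{\left(E \right)} = \sqrt{2 E} = \sqrt{2} \sqrt{E}$)
$\left(L{\left(N{\left(m \right)} \right)} + 23654\right) - 29106 = \left(\sqrt{2} \sqrt{4 \cdot 8^{2}} + 23654\right) - 29106 = \left(\sqrt{2} \sqrt{4 \cdot 64} + 23654\right) - 29106 = \left(\sqrt{2} \sqrt{256} + 23654\right) - 29106 = \left(\sqrt{2} \cdot 16 + 23654\right) - 29106 = \left(16 \sqrt{2} + 23654\right) - 29106 = \left(23654 + 16 \sqrt{2}\right) - 29106 = -5452 + 16 \sqrt{2}$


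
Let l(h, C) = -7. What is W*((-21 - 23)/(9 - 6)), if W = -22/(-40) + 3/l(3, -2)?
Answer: -187/105 ≈ -1.7810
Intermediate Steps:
W = 17/140 (W = -22/(-40) + 3/(-7) = -22*(-1/40) + 3*(-⅐) = 11/20 - 3/7 = 17/140 ≈ 0.12143)
W*((-21 - 23)/(9 - 6)) = 17*((-21 - 23)/(9 - 6))/140 = 17*(-44/3)/140 = 17*(-44*⅓)/140 = (17/140)*(-44/3) = -187/105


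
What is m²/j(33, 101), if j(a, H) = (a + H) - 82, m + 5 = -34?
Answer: 117/4 ≈ 29.250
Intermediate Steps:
m = -39 (m = -5 - 34 = -39)
j(a, H) = -82 + H + a (j(a, H) = (H + a) - 82 = -82 + H + a)
m²/j(33, 101) = (-39)²/(-82 + 101 + 33) = 1521/52 = 1521*(1/52) = 117/4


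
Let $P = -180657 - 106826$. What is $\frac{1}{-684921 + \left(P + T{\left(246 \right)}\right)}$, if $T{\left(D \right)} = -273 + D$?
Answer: $- \frac{1}{972431} \approx -1.0284 \cdot 10^{-6}$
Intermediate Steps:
$P = -287483$
$\frac{1}{-684921 + \left(P + T{\left(246 \right)}\right)} = \frac{1}{-684921 + \left(-287483 + \left(-273 + 246\right)\right)} = \frac{1}{-684921 - 287510} = \frac{1}{-972431} = - \frac{1}{972431}$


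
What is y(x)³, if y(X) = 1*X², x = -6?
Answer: 46656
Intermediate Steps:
y(X) = X²
y(x)³ = ((-6)²)³ = 36³ = 46656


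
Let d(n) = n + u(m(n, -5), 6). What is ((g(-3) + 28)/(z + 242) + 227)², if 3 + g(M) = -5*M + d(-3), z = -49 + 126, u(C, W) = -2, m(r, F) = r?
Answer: 5248712704/101761 ≈ 51579.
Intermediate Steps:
z = 77
d(n) = -2 + n (d(n) = n - 2 = -2 + n)
g(M) = -8 - 5*M (g(M) = -3 + (-5*M + (-2 - 3)) = -3 + (-5*M - 5) = -3 + (-5 - 5*M) = -8 - 5*M)
((g(-3) + 28)/(z + 242) + 227)² = (((-8 - 5*(-3)) + 28)/(77 + 242) + 227)² = (((-8 + 15) + 28)/319 + 227)² = ((7 + 28)*(1/319) + 227)² = (35*(1/319) + 227)² = (35/319 + 227)² = (72448/319)² = 5248712704/101761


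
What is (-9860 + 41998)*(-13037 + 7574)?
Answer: -175569894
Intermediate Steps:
(-9860 + 41998)*(-13037 + 7574) = 32138*(-5463) = -175569894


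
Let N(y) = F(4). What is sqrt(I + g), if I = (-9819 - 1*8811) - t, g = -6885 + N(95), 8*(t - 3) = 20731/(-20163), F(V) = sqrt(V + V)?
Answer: sqrt(-165987249565566 + 13009490208*sqrt(2))/80652 ≈ 159.73*I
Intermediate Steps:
F(V) = sqrt(2)*sqrt(V) (F(V) = sqrt(2*V) = sqrt(2)*sqrt(V))
N(y) = 2*sqrt(2) (N(y) = sqrt(2)*sqrt(4) = sqrt(2)*2 = 2*sqrt(2))
t = 463181/161304 (t = 3 + (20731/(-20163))/8 = 3 + (20731*(-1/20163))/8 = 3 + (1/8)*(-20731/20163) = 3 - 20731/161304 = 463181/161304 ≈ 2.8715)
g = -6885 + 2*sqrt(2) ≈ -6882.2
I = -3005556701/161304 (I = (-9819 - 1*8811) - 1*463181/161304 = (-9819 - 8811) - 463181/161304 = -18630 - 463181/161304 = -3005556701/161304 ≈ -18633.)
sqrt(I + g) = sqrt(-3005556701/161304 + (-6885 + 2*sqrt(2))) = sqrt(-4116134741/161304 + 2*sqrt(2))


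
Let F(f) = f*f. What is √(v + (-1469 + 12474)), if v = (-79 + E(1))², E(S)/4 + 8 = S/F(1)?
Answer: √22454 ≈ 149.85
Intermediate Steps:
F(f) = f²
E(S) = -32 + 4*S (E(S) = -32 + 4*(S/(1²)) = -32 + 4*(S/1) = -32 + 4*(S*1) = -32 + 4*S)
v = 11449 (v = (-79 + (-32 + 4*1))² = (-79 + (-32 + 4))² = (-79 - 28)² = (-107)² = 11449)
√(v + (-1469 + 12474)) = √(11449 + (-1469 + 12474)) = √(11449 + 11005) = √22454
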